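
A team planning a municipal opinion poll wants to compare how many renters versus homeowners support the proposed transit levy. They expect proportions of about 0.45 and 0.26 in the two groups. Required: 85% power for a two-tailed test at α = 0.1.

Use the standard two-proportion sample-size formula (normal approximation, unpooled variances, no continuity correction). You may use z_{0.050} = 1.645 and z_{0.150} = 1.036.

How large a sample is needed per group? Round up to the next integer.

n = (z_{α/2} + z_β)² · [p₁(1−p₁) + p₂(1−p₂)] / (p₁ − p₂)²
  = (1.645 + 1.036)² · (0.45·0.55 + 0.26·0.74) / (0.19)²
  = (2.681)² · (0.2475 + 0.1924) / 0.0361
  = 7.1878 · 0.4399 / 0.0361
  = 87.59
Round up → n = 88 per group.

n = 88 per group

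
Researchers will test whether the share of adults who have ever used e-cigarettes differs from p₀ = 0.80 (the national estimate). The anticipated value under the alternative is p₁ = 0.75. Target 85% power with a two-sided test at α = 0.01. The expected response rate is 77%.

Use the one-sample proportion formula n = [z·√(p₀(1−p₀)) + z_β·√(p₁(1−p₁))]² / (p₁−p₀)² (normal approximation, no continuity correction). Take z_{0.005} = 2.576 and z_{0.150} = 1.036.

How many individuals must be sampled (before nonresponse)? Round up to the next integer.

n = [z_{α/2}·√(p₀q₀) + z_β·√(p₁q₁)]² / (p₁ − p₀)²
  = [2.576·√(0.80·0.20) + 1.036·√(0.75·0.25)]² / (-0.05)²
  = [2.576·0.4000 + 1.036·0.4330]² / 0.0025
  = [1.4790]² / 0.0025
  = 874.98
Adjust for 77% response: 874.98 / 0.77 = 1136.33.
Round up → n = 1137.

n = 1137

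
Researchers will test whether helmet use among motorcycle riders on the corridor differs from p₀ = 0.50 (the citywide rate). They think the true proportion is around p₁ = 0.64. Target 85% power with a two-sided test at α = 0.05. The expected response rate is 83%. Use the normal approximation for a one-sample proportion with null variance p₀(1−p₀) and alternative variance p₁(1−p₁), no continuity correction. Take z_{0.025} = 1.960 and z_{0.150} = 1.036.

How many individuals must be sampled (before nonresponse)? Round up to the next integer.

n = [z_{α/2}·√(p₀q₀) + z_β·√(p₁q₁)]² / (p₁ − p₀)²
  = [1.960·√(0.50·0.50) + 1.036·√(0.64·0.36)]² / (0.14)²
  = [1.960·0.5000 + 1.036·0.4800]² / 0.0196
  = [1.4773]² / 0.0196
  = 111.34
Adjust for 83% response: 111.34 / 0.83 = 134.15.
Round up → n = 135.

n = 135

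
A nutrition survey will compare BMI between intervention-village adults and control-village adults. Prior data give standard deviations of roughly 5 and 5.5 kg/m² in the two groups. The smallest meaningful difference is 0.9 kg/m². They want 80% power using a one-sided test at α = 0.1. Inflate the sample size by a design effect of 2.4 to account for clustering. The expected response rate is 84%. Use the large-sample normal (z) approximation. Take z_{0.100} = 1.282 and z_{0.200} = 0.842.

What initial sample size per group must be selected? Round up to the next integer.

n = (z_α + z_β)² · (σ₁² + σ₂²) / δ²
  = (1.282 + 0.842)² · (5² + 5.5² = 55.25) / 0.9²
  = 4.5114 · 55.25 / 0.81
  = 307.72
Design effect: 2.4 × 307.72 = 738.53.
Adjust for 84% response: 738.53 / 0.84 = 879.20.
Round up → n = 880 per group.

n = 880 per group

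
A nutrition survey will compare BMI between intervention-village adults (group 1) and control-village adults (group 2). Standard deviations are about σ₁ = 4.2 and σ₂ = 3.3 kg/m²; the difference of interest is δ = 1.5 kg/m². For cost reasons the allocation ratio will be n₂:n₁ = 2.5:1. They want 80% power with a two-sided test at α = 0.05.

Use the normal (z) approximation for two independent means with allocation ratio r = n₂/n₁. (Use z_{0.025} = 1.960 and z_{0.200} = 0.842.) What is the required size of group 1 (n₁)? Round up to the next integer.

n₁ = 77

n₁ = (z_{α/2} + z_β)² · (σ₁² + σ₂²/r) / δ²
   = (1.960 + 0.842)² · (4.2² + 3.3²/2.5) / 1.5²
   = 7.8512 · (17.64 + 4.356) / 2.25
   = 7.8512 · 21.996 / 2.25
   = 76.75
Round up → n₁ = 77; n₂ = r·n₁ = 2.5 × 77 = 193.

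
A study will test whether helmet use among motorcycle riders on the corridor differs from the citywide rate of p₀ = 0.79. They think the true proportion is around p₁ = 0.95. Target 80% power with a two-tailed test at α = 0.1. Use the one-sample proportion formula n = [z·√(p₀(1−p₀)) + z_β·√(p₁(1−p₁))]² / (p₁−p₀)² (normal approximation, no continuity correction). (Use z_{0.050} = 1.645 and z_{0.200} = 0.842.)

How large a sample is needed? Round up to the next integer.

n = 29

n = [z_{α/2}·√(p₀q₀) + z_β·√(p₁q₁)]² / (p₁ − p₀)²
  = [1.645·√(0.79·0.21) + 0.842·√(0.95·0.05)]² / (0.16)²
  = [1.645·0.4073 + 0.842·0.2179]² / 0.0256
  = [0.8535]² / 0.0256
  = 28.46
Round up → n = 29.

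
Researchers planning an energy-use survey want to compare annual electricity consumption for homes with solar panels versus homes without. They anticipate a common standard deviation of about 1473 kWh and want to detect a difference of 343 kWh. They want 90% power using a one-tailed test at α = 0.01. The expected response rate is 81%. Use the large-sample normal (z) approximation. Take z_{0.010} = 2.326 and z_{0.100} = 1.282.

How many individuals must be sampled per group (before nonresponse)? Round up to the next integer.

n = 593 per group

n = (z_α + z_β)² · (σ₁² + σ₂²) / δ²
  = (2.326 + 1.282)² · (2·1473² = 4339458) / 343²
  = 13.0177 · 4339458 / 117649
  = 480.15
Adjust for 81% response: 480.15 / 0.81 = 592.78.
Round up → n = 593 per group.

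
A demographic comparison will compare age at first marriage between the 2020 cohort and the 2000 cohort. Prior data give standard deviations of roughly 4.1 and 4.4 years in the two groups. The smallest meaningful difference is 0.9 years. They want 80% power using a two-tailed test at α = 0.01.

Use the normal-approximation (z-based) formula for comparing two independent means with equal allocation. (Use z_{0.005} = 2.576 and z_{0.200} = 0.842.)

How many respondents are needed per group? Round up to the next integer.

n = (z_{α/2} + z_β)² · (σ₁² + σ₂²) / δ²
  = (2.576 + 0.842)² · (4.1² + 4.4² = 36.17) / 0.9²
  = 11.6827 · 36.17 / 0.81
  = 521.68
Round up → n = 522 per group.

n = 522 per group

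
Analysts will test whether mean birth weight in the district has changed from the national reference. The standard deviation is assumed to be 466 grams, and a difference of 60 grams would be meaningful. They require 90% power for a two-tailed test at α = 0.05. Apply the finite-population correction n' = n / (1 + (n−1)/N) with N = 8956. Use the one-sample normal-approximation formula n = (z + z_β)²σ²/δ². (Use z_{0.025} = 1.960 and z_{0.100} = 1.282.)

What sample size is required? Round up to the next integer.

n = (z_{α/2} + z_β)² · σ² / δ²
  = (1.960 + 1.282)² · 466² / 60²
  = 10.5106 · 217156 / 3600
  = 634.01
Finite-population correction (N = 8956): 634.01 / (1 + (634.01 − 1)/8956) = 592.16.
Round up → n = 593.

n = 593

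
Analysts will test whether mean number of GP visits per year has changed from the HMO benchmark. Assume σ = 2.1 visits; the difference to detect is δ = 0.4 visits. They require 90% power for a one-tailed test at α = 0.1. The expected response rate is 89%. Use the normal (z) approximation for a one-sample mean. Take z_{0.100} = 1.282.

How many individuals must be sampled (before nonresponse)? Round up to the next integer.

n = (z_α + z_β)² · σ² / δ²
  = (1.282 + 1.282)² · 2.1² / 0.4²
  = 6.5741 · 4.41 / 0.16
  = 181.20
Adjust for 89% response: 181.20 / 0.89 = 203.59.
Round up → n = 204.

n = 204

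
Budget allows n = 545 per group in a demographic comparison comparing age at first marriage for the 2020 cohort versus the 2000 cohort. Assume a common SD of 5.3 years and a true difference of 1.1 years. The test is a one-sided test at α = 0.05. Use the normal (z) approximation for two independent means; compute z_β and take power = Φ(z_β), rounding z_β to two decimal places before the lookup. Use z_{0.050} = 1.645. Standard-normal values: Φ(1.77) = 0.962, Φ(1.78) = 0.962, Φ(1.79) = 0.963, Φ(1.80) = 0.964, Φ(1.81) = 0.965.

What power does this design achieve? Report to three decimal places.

z_β = δ·√(n/(σ₁²+σ₂²)) − z_α
    = 1.1 · √(545/56.18) − 1.645
    = 1.1 · 3.11464 − 1.645
    = 3.4261 − 1.645 = 1.7811 → 1.78
Power = Φ(1.78) = 0.962.

Power ≈ 0.962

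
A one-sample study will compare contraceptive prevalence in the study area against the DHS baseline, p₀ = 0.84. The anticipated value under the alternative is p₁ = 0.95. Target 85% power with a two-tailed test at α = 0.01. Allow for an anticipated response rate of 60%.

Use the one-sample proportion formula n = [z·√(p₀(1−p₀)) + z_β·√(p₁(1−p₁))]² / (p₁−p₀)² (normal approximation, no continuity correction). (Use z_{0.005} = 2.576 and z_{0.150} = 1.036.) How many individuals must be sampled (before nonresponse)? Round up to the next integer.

n = 189

n = [z_{α/2}·√(p₀q₀) + z_β·√(p₁q₁)]² / (p₁ − p₀)²
  = [2.576·√(0.84·0.16) + 1.036·√(0.95·0.05)]² / (0.11)²
  = [2.576·0.3666 + 1.036·0.2179]² / 0.0121
  = [1.1702]² / 0.0121
  = 113.16
Adjust for 60% response: 113.16 / 0.60 = 188.61.
Round up → n = 189.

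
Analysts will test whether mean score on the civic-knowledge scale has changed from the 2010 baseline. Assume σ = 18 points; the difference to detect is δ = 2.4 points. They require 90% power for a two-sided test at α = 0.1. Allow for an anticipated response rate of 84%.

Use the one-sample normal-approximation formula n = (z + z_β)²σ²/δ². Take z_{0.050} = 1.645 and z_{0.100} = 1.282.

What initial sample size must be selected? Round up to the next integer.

n = (z_{α/2} + z_β)² · σ² / δ²
  = (1.645 + 1.282)² · 18² / 2.4²
  = 8.5673 · 324 / 5.76
  = 481.91
Adjust for 84% response: 481.91 / 0.84 = 573.71.
Round up → n = 574.

n = 574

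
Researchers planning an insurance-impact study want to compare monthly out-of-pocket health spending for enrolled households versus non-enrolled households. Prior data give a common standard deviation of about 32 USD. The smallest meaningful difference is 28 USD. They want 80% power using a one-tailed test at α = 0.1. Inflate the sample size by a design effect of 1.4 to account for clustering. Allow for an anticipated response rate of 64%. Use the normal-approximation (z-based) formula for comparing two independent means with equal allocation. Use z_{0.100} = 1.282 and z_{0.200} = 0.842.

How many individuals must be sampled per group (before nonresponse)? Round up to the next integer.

n = 26 per group

n = (z_α + z_β)² · (σ₁² + σ₂²) / δ²
  = (1.282 + 0.842)² · (2·32² = 2048) / 28²
  = 4.5114 · 2048 / 784
  = 11.78
Design effect: 1.4 × 11.78 = 16.50.
Adjust for 64% response: 16.50 / 0.64 = 25.78.
Round up → n = 26 per group.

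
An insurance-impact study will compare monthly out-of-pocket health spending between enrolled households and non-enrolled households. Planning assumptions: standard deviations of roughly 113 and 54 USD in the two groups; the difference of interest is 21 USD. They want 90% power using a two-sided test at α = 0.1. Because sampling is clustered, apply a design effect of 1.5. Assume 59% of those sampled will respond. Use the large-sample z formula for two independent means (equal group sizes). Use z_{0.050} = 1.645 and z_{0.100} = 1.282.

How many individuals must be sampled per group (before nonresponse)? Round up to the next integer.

n = (z_{α/2} + z_β)² · (σ₁² + σ₂²) / δ²
  = (1.645 + 1.282)² · (113² + 54² = 15685) / 21²
  = 8.5673 · 15685 / 441
  = 304.71
Design effect: 1.5 × 304.71 = 457.07.
Adjust for 59% response: 457.07 / 0.59 = 774.69.
Round up → n = 775 per group.

n = 775 per group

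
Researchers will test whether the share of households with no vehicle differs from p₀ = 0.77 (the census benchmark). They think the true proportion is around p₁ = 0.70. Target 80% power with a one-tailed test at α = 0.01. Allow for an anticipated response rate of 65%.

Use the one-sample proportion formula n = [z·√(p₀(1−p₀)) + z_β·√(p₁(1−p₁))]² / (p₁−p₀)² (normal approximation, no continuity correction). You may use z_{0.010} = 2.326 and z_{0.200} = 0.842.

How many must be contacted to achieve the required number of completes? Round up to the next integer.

n = [z_α·√(p₀q₀) + z_β·√(p₁q₁)]² / (p₁ − p₀)²
  = [2.326·√(0.77·0.23) + 0.842·√(0.70·0.30)]² / (-0.07)²
  = [2.326·0.4208 + 0.842·0.4583]² / 0.0049
  = [1.3647]² / 0.0049
  = 380.09
Adjust for 65% response: 380.09 / 0.65 = 584.75.
Round up → n = 585.

n = 585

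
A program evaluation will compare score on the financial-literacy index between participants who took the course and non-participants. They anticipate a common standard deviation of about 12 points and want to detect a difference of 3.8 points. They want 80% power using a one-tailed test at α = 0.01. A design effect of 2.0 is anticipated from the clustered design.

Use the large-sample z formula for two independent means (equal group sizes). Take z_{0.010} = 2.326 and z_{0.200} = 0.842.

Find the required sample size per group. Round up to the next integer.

n = 401 per group

n = (z_α + z_β)² · (σ₁² + σ₂²) / δ²
  = (2.326 + 0.842)² · (2·12² = 288) / 3.8²
  = 10.0362 · 288 / 14.44
  = 200.17
Design effect: 2.0 × 200.17 = 400.34.
Round up → n = 401 per group.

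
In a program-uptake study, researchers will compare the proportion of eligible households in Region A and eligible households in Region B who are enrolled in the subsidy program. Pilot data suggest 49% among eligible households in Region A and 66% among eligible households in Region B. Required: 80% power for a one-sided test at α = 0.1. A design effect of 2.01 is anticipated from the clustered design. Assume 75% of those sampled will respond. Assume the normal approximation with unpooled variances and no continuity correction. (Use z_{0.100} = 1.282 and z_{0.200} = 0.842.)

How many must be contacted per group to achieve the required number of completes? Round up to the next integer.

n = (z_α + z_β)² · [p₁(1−p₁) + p₂(1−p₂)] / (p₁ − p₂)²
  = (1.282 + 0.842)² · (0.49·0.51 + 0.66·0.34) / (-0.17)²
  = (2.124)² · (0.2499 + 0.2244) / 0.0289
  = 4.5114 · 0.4743 / 0.0289
  = 74.04
Design effect: 2.01 × 74.04 = 148.82.
Adjust for 75% response: 148.82 / 0.75 = 198.43.
Round up → n = 199 per group.

n = 199 per group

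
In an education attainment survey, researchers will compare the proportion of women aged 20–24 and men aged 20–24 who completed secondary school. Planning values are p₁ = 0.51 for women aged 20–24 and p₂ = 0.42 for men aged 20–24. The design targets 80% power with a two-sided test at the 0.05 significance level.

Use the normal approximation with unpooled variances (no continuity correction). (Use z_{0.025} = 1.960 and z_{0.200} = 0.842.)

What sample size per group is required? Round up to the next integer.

n = (z_{α/2} + z_β)² · [p₁(1−p₁) + p₂(1−p₂)] / (p₁ − p₂)²
  = (1.960 + 0.842)² · (0.51·0.49 + 0.42·0.58) / (0.09)²
  = (2.802)² · (0.2499 + 0.2436) / 0.0081
  = 7.8512 · 0.4935 / 0.0081
  = 478.34
Round up → n = 479 per group.

n = 479 per group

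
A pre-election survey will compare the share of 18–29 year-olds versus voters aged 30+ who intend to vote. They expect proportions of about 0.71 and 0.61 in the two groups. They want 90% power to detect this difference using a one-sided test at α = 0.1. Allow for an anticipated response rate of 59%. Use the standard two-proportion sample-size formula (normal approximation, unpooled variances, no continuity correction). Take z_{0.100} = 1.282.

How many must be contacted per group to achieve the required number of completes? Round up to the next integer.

n = (z_α + z_β)² · [p₁(1−p₁) + p₂(1−p₂)] / (p₁ − p₂)²
  = (1.282 + 1.282)² · (0.71·0.29 + 0.61·0.39) / (0.10)²
  = (2.564)² · (0.2059 + 0.2379) / 0.0100
  = 6.5741 · 0.4438 / 0.0100
  = 291.76
Adjust for 59% response: 291.76 / 0.59 = 494.51.
Round up → n = 495 per group.

n = 495 per group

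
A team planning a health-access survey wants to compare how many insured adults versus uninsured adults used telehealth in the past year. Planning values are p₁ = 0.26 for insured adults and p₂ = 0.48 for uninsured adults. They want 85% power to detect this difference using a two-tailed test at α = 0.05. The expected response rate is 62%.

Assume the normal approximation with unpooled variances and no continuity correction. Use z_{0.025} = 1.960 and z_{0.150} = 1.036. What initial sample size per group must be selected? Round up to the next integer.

n = 133 per group

n = (z_{α/2} + z_β)² · [p₁(1−p₁) + p₂(1−p₂)] / (p₁ − p₂)²
  = (1.960 + 1.036)² · (0.26·0.74 + 0.48·0.52) / (-0.22)²
  = (2.996)² · (0.1924 + 0.2496) / 0.0484
  = 8.9760 · 0.4420 / 0.0484
  = 81.97
Adjust for 62% response: 81.97 / 0.62 = 132.21.
Round up → n = 133 per group.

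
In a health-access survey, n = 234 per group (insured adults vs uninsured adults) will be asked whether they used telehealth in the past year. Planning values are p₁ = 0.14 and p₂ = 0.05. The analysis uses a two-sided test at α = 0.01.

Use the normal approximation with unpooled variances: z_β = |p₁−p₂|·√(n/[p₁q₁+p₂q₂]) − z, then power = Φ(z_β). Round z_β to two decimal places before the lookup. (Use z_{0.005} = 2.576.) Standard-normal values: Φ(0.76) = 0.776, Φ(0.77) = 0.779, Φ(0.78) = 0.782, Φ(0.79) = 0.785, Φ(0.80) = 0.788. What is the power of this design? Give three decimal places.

z_β = |p₁−p₂|·√(n/[p₁q₁+p₂q₂]) − z_{α/2}
    = 0.09 · √(234/0.1679) − 2.576
    = 0.09 · 37.3321 − 2.576
    = 3.3599 − 2.576 = 0.7839 → 0.78
Power = Φ(0.78) = 0.782.

Power ≈ 0.782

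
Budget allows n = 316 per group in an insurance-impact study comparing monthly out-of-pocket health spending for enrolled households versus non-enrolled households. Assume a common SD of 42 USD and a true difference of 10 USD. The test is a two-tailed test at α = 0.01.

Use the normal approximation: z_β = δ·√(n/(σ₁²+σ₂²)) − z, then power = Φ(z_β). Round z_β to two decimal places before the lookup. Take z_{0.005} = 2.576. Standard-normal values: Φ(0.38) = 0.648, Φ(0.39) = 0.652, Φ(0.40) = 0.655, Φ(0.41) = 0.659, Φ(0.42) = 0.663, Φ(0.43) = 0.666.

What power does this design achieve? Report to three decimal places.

z_β = δ·√(n/(σ₁²+σ₂²)) − z_{α/2}
    = 10 · √(316/3528) − 2.576
    = 10 · 0.29928 − 2.576
    = 2.9928 − 2.576 = 0.4168 → 0.42
Power = Φ(0.42) = 0.663.

Power ≈ 0.663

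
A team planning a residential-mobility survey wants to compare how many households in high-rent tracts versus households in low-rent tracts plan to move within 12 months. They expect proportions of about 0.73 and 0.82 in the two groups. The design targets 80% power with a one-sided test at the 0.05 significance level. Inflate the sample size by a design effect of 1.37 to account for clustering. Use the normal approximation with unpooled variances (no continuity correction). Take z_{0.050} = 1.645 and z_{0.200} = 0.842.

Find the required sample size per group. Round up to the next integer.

n = (z_α + z_β)² · [p₁(1−p₁) + p₂(1−p₂)] / (p₁ − p₂)²
  = (1.645 + 0.842)² · (0.73·0.27 + 0.82·0.18) / (-0.09)²
  = (2.487)² · (0.1971 + 0.1476) / 0.0081
  = 6.1852 · 0.3447 / 0.0081
  = 263.21
Design effect: 1.37 × 263.21 = 360.60.
Round up → n = 361 per group.

n = 361 per group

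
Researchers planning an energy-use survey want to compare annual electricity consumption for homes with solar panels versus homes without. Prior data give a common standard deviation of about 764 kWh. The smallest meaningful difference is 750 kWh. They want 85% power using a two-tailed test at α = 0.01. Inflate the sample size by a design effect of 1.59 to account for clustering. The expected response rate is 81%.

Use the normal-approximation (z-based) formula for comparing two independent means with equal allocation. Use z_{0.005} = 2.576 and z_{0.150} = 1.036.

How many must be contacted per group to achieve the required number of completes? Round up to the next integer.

n = 54 per group

n = (z_{α/2} + z_β)² · (σ₁² + σ₂²) / δ²
  = (2.576 + 1.036)² · (2·764² = 1167392) / 750²
  = 13.0465 · 1167392 / 562500
  = 27.08
Design effect: 1.59 × 27.08 = 43.05.
Adjust for 81% response: 43.05 / 0.81 = 53.15.
Round up → n = 54 per group.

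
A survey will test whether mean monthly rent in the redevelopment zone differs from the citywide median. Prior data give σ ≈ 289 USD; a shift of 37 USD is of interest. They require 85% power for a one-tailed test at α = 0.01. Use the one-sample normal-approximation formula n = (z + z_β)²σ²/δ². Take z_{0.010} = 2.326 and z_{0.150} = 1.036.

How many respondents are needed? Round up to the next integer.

n = (z_α + z_β)² · σ² / δ²
  = (2.326 + 1.036)² · 289² / 37²
  = 11.3030 · 83521 / 1369
  = 689.58
Round up → n = 690.

n = 690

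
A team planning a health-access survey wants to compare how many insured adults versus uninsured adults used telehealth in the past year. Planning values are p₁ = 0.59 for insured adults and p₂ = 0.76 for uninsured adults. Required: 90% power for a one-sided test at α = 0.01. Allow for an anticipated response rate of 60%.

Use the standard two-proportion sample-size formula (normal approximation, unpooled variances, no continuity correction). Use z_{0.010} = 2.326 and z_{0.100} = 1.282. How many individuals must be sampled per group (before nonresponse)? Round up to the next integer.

n = (z_α + z_β)² · [p₁(1−p₁) + p₂(1−p₂)] / (p₁ − p₂)²
  = (2.326 + 1.282)² · (0.59·0.41 + 0.76·0.24) / (-0.17)²
  = (3.608)² · (0.2419 + 0.1824) / 0.0289
  = 13.0177 · 0.4243 / 0.0289
  = 191.12
Adjust for 60% response: 191.12 / 0.60 = 318.53.
Round up → n = 319 per group.

n = 319 per group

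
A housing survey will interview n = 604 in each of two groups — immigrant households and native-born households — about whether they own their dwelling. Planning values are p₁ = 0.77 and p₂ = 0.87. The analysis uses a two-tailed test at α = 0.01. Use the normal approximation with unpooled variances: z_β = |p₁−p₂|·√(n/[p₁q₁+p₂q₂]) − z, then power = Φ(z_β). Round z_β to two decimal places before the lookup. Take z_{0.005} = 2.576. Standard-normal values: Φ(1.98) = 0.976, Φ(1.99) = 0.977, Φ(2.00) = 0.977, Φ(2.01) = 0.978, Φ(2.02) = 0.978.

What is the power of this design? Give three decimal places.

Power ≈ 0.977

z_β = |p₁−p₂|·√(n/[p₁q₁+p₂q₂]) − z_{α/2}
    = 0.10 · √(604/0.2902) − 2.576
    = 0.10 · 45.6215 − 2.576
    = 4.5622 − 2.576 = 1.9862 → 1.99
Power = Φ(1.99) = 0.977.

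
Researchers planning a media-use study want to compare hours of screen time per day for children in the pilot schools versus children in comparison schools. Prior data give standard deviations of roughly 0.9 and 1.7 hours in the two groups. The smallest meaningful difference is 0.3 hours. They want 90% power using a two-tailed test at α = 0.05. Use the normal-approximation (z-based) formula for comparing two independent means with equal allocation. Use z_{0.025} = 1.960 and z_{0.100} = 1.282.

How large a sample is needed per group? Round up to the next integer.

n = 433 per group

n = (z_{α/2} + z_β)² · (σ₁² + σ₂²) / δ²
  = (1.960 + 1.282)² · (0.9² + 1.7² = 3.7) / 0.3²
  = 10.5106 · 3.7 / 0.09
  = 432.10
Round up → n = 433 per group.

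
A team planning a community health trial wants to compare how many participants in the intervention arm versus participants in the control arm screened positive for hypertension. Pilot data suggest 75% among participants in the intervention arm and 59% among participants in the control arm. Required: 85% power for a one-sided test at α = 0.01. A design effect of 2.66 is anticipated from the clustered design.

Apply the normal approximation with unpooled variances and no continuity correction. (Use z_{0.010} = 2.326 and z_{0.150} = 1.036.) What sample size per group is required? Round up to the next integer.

n = 505 per group

n = (z_α + z_β)² · [p₁(1−p₁) + p₂(1−p₂)] / (p₁ − p₂)²
  = (2.326 + 1.036)² · (0.75·0.25 + 0.59·0.41) / (0.16)²
  = (3.362)² · (0.1875 + 0.2419) / 0.0256
  = 11.3030 · 0.4294 / 0.0256
  = 189.59
Design effect: 2.66 × 189.59 = 504.31.
Round up → n = 505 per group.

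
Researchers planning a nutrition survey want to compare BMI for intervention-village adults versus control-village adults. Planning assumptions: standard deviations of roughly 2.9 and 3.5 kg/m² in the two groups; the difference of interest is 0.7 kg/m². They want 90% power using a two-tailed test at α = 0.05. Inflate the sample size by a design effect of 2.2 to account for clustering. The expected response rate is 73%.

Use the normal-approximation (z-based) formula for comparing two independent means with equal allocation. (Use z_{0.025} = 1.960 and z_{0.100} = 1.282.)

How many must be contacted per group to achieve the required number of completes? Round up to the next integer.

n = 1336 per group

n = (z_{α/2} + z_β)² · (σ₁² + σ₂²) / δ²
  = (1.960 + 1.282)² · (2.9² + 3.5² = 20.66) / 0.7²
  = 10.5106 · 20.66 / 0.49
  = 443.16
Design effect: 2.2 × 443.16 = 974.95.
Adjust for 73% response: 974.95 / 0.73 = 1335.55.
Round up → n = 1336 per group.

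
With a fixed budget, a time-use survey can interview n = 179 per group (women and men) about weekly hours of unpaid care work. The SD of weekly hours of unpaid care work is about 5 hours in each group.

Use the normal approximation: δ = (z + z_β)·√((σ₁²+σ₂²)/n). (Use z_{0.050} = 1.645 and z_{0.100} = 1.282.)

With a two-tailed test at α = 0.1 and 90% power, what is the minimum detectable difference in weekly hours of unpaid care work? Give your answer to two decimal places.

Minimum detectable difference ≈ 1.55 hours

δ = (z_{α/2} + z_β) · √((σ₁²+σ₂²)/n)
  = (1.645 + 1.282) · √(50/179)
  = 2.927 · √0.27933
  = 2.927 · 0.5285
  = 1.5470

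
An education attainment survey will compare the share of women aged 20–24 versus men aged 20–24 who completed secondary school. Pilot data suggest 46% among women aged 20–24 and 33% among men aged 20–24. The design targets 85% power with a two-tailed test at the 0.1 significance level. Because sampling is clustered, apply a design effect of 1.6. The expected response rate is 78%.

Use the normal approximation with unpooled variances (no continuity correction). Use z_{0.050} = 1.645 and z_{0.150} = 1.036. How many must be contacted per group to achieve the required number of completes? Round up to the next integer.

n = 410 per group

n = (z_{α/2} + z_β)² · [p₁(1−p₁) + p₂(1−p₂)] / (p₁ − p₂)²
  = (1.645 + 1.036)² · (0.46·0.54 + 0.33·0.67) / (0.13)²
  = (2.681)² · (0.2484 + 0.2211) / 0.0169
  = 7.1878 · 0.4695 / 0.0169
  = 199.68
Design effect: 1.6 × 199.68 = 319.49.
Adjust for 78% response: 319.49 / 0.78 = 409.61.
Round up → n = 410 per group.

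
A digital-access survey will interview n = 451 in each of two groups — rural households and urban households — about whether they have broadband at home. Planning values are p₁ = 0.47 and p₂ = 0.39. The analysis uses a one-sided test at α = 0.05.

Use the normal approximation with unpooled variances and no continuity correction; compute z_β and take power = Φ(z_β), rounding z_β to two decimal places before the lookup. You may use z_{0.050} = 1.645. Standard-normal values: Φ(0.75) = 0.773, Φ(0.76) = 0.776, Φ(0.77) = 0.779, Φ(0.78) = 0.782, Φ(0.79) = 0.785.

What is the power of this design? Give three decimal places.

Power ≈ 0.785

z_β = |p₁−p₂|·√(n/[p₁q₁+p₂q₂]) − z_α
    = 0.08 · √(451/0.4870) − 1.645
    = 0.08 · 30.4315 − 1.645
    = 2.4345 − 1.645 = 0.7895 → 0.79
Power = Φ(0.79) = 0.785.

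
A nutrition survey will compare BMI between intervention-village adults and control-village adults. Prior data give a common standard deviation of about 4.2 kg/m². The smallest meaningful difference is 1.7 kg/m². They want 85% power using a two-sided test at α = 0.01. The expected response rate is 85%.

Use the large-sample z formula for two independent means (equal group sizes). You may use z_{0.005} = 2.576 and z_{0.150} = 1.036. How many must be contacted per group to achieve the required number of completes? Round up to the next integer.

n = (z_{α/2} + z_β)² · (σ₁² + σ₂²) / δ²
  = (2.576 + 1.036)² · (2·4.2² = 35.28) / 1.7²
  = 13.0465 · 35.28 / 2.89
  = 159.27
Adjust for 85% response: 159.27 / 0.85 = 187.37.
Round up → n = 188 per group.

n = 188 per group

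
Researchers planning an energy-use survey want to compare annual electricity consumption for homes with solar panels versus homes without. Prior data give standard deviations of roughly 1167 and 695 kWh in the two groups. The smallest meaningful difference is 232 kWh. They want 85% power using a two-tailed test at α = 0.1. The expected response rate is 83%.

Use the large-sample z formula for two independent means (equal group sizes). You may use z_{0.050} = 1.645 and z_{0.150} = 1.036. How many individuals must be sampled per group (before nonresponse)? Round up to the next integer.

n = (z_{α/2} + z_β)² · (σ₁² + σ₂²) / δ²
  = (1.645 + 1.036)² · (1167² + 695² = 1844914) / 232²
  = 7.1878 · 1844914 / 53824
  = 246.37
Adjust for 83% response: 246.37 / 0.83 = 296.84.
Round up → n = 297 per group.

n = 297 per group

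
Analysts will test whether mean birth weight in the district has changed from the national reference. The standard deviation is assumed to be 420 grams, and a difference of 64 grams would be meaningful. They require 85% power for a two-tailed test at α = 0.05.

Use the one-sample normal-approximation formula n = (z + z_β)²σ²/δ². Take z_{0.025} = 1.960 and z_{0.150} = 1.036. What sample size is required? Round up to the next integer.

n = 387

n = (z_{α/2} + z_β)² · σ² / δ²
  = (1.960 + 1.036)² · 420² / 64²
  = 8.9760 · 176400 / 4096
  = 386.56
Round up → n = 387.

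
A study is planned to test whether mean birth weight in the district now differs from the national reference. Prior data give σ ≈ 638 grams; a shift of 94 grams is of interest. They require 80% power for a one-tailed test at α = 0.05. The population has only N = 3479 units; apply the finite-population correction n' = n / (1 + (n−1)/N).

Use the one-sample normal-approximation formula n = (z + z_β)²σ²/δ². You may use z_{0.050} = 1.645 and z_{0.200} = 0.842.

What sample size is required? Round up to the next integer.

n = (z_α + z_β)² · σ² / δ²
  = (1.645 + 0.842)² · 638² / 94²
  = 6.1852 · 407044 / 8836
  = 284.93
Finite-population correction (N = 3479): 284.93 / (1 + (284.93 − 1)/3479) = 263.43.
Round up → n = 264.

n = 264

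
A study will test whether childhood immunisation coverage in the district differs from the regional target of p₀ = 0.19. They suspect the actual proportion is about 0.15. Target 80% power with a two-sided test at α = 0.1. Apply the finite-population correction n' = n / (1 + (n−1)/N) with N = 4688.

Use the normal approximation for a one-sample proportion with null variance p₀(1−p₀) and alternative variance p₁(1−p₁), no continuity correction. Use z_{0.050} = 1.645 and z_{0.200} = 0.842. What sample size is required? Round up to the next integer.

n = 500

n = [z_{α/2}·√(p₀q₀) + z_β·√(p₁q₁)]² / (p₁ − p₀)²
  = [1.645·√(0.19·0.81) + 0.842·√(0.15·0.85)]² / (-0.04)²
  = [1.645·0.3923 + 0.842·0.3571]² / 0.0016
  = [0.9460]² / 0.0016
  = 559.31
Finite-population correction (N = 4688): 559.31 / (1 + (559.31 − 1)/4688) = 499.79.
Round up → n = 500.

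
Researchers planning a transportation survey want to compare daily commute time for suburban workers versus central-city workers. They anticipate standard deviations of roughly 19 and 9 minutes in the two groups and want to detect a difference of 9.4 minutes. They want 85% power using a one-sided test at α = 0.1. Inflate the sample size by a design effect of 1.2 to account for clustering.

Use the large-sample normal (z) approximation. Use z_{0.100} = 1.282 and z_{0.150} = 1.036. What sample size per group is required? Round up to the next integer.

n = 33 per group

n = (z_α + z_β)² · (σ₁² + σ₂²) / δ²
  = (1.282 + 1.036)² · (19² + 9² = 442) / 9.4²
  = 5.3731 · 442 / 88.36
  = 26.88
Design effect: 1.2 × 26.88 = 32.25.
Round up → n = 33 per group.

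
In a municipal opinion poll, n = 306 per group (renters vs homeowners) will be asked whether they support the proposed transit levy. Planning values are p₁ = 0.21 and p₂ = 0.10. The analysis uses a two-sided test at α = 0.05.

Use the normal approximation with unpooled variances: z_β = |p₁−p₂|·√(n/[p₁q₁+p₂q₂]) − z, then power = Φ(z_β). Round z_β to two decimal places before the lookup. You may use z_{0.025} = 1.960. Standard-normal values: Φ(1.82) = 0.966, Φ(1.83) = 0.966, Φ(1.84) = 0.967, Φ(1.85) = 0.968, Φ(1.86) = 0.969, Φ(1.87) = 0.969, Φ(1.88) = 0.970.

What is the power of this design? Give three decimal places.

Power ≈ 0.967

z_β = |p₁−p₂|·√(n/[p₁q₁+p₂q₂]) − z_{α/2}
    = 0.11 · √(306/0.2559) − 1.960
    = 0.11 · 34.5800 − 1.960
    = 3.8038 − 1.960 = 1.8438 → 1.84
Power = Φ(1.84) = 0.967.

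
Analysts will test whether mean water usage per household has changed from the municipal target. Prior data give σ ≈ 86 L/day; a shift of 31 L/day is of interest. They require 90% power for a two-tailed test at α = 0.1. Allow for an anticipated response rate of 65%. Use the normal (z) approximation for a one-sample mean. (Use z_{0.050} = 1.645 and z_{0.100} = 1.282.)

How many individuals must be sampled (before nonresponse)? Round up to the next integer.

n = (z_{α/2} + z_β)² · σ² / δ²
  = (1.645 + 1.282)² · 86² / 31²
  = 8.5673 · 7396 / 961
  = 65.94
Adjust for 65% response: 65.94 / 0.65 = 101.44.
Round up → n = 102.

n = 102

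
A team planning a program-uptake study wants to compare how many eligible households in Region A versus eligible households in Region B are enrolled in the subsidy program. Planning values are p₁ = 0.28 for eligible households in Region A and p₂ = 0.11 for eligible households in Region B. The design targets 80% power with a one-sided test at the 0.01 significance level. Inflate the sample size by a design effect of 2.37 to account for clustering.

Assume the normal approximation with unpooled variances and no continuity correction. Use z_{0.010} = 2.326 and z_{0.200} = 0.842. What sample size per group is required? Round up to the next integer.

n = (z_α + z_β)² · [p₁(1−p₁) + p₂(1−p₂)] / (p₁ − p₂)²
  = (2.326 + 0.842)² · (0.28·0.72 + 0.11·0.89) / (0.17)²
  = (3.168)² · (0.2016 + 0.0979) / 0.0289
  = 10.0362 · 0.2995 / 0.0289
  = 104.01
Design effect: 2.37 × 104.01 = 246.50.
Round up → n = 247 per group.

n = 247 per group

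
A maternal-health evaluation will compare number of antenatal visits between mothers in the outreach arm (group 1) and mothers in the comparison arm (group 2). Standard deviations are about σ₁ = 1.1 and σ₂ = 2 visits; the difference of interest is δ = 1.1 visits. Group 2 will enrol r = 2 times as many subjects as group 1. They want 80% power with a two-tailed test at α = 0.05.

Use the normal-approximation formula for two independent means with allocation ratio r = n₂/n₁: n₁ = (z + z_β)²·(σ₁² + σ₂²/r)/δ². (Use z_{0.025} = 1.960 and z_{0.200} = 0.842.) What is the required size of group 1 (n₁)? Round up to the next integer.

n₁ = 21

n₁ = (z_{α/2} + z_β)² · (σ₁² + σ₂²/r) / δ²
   = (1.960 + 0.842)² · (1.1² + 2²/2) / 1.1²
   = 7.8512 · (1.21 + 2) / 1.21
   = 7.8512 · 3.21 / 1.21
   = 20.83
Round up → n₁ = 21; n₂ = r·n₁ = 2 × 21 = 42.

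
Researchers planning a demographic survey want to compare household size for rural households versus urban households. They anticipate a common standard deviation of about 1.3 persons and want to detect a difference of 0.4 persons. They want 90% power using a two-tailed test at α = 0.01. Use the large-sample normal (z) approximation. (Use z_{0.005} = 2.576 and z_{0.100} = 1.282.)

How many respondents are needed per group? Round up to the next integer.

n = 315 per group

n = (z_{α/2} + z_β)² · (σ₁² + σ₂²) / δ²
  = (2.576 + 1.282)² · (2·1.3² = 3.38) / 0.4²
  = 14.8842 · 3.38 / 0.16
  = 314.43
Round up → n = 315 per group.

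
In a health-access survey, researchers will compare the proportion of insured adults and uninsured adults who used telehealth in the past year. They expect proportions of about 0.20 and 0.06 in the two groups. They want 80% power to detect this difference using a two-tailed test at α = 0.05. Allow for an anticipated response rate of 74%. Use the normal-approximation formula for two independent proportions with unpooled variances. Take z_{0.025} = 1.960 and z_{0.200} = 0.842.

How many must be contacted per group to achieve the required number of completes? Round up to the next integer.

n = (z_{α/2} + z_β)² · [p₁(1−p₁) + p₂(1−p₂)] / (p₁ − p₂)²
  = (1.960 + 0.842)² · (0.20·0.80 + 0.06·0.94) / (0.14)²
  = (2.802)² · (0.1600 + 0.0564) / 0.0196
  = 7.8512 · 0.2164 / 0.0196
  = 86.68
Adjust for 74% response: 86.68 / 0.74 = 117.14.
Round up → n = 118 per group.

n = 118 per group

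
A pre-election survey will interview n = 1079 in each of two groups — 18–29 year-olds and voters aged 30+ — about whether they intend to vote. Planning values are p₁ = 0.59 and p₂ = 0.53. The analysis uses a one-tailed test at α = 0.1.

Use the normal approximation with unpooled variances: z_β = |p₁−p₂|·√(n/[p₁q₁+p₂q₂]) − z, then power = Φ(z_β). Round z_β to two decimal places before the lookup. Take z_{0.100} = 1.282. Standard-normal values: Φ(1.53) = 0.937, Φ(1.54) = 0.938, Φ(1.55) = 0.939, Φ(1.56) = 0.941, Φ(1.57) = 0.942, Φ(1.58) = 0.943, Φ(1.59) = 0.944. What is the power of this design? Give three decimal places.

z_β = |p₁−p₂|·√(n/[p₁q₁+p₂q₂]) − z_α
    = 0.06 · √(1079/0.4910) − 1.282
    = 0.06 · 46.8781 − 1.282
    = 2.8127 − 1.282 = 1.5307 → 1.53
Power = Φ(1.53) = 0.937.

Power ≈ 0.937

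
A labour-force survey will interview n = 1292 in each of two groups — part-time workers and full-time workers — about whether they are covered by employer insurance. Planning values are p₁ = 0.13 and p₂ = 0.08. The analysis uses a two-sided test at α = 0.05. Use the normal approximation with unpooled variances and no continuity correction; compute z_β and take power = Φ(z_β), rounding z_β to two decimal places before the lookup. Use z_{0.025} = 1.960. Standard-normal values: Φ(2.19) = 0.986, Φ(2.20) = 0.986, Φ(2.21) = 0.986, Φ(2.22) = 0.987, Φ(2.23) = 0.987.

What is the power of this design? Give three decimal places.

Power ≈ 0.986

z_β = |p₁−p₂|·√(n/[p₁q₁+p₂q₂]) − z_{α/2}
    = 0.05 · √(1292/0.1867) − 1.960
    = 0.05 · 83.1877 − 1.960
    = 4.1594 − 1.960 = 2.1994 → 2.20
Power = Φ(2.20) = 0.986.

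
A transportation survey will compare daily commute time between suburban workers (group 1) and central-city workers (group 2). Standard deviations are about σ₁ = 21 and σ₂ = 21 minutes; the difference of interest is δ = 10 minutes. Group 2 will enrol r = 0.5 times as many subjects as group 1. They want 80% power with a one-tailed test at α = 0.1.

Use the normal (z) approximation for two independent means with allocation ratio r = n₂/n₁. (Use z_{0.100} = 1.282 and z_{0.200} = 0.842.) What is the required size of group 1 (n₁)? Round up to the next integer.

n₁ = (z_α + z_β)² · (σ₁² + σ₂²/r) / δ²
   = (1.282 + 0.842)² · (21² + 21²/0.5) / 10²
   = 4.5114 · (441 + 882) / 100
   = 4.5114 · 1323 / 100
   = 59.69
Round up → n₁ = 60; n₂ = r·n₁ = 0.5 × 60 = 30.

n₁ = 60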